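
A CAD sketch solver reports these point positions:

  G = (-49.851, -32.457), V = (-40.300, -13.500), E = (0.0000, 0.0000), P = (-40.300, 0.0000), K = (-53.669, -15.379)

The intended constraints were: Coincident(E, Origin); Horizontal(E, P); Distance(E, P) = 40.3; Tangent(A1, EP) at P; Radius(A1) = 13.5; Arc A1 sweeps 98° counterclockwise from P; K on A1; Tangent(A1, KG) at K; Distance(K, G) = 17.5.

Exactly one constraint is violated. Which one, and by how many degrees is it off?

Tangent(A1, KG) at K — off by 4.60°.

E = (0.00, 0.00) ✓; E.y = 0.00, P.y = 0.00 ✓; |EP| = 40.30 ✓; ∠(VP, PE) = 90.00° ✓; |VP| = 13.50 ✓; bearing(V→K) − bearing(V→P) = 98.00° ✓; |VK| = 13.50 ✓; ∠(VK, KG) = 85.40° ✗; |KG| = 17.50 ✓.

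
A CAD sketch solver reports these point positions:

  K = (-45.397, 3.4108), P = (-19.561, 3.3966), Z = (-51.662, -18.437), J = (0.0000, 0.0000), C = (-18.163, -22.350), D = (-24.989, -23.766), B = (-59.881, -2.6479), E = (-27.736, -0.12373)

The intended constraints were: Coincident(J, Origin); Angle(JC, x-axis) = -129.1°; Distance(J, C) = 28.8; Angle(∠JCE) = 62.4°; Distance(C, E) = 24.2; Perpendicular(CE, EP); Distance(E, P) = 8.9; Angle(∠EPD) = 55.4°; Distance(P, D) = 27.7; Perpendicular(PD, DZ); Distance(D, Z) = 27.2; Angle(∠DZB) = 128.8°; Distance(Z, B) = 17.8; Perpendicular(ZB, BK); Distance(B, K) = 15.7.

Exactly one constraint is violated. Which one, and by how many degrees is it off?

Perpendicular(ZB, BK) — off by 4.80°.

J = (0.00, 0.00) ✓; JC at -129.1° ✓; |JC| = 28.80 ✓; ∠JCE = 62.40° ✓; |CE| = 24.20 ✓; ∠(CE, EP) = 90.00° ✓; |EP| = 8.901 ✓; ∠EPD = 55.40° ✓; |PD| = 27.70 ✓; ∠(PD, DZ) = 90.00° ✓; |DZ| = 27.20 ✓; ∠DZB = 128.8° ✓; |ZB| = 17.80 ✓; ∠(ZB, BK) = 94.80° ✗; |BK| = 15.70 ✓.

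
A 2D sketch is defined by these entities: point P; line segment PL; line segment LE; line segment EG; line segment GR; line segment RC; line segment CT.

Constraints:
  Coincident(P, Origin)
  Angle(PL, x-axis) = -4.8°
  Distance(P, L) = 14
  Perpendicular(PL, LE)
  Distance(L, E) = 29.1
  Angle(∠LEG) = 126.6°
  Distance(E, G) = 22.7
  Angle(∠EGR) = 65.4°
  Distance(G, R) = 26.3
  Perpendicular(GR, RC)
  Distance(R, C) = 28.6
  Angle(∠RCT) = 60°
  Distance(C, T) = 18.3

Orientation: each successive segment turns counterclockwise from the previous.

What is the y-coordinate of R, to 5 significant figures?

17.661

∠LEG = 126.6° gives EG at 138.60° from the x-axis; with |EG| = 22.7, G = (-0.64160, 42.838). ∠EGR = 65.4° gives GR at -106.80° from the x-axis; with |GR| = 26.3, R = (-8.2431, 17.661). So R.y = 17.661.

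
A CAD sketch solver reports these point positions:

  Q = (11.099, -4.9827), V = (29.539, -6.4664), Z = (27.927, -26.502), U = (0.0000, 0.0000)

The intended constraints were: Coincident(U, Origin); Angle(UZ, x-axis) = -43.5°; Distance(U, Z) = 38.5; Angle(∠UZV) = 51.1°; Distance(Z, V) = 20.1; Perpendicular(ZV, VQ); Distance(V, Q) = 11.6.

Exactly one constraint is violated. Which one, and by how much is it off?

Distance(V, Q) = 11.6 — off by 6.90.

U = (0.00, 0.00) ✓; UZ at -43.50° ✓; |UZ| = 38.50 ✓; ∠UZV = 51.10° ✓; |ZV| = 20.10 ✓; ∠(ZV, VQ) = 90.00° ✓; |VQ| = 18.50 ✗.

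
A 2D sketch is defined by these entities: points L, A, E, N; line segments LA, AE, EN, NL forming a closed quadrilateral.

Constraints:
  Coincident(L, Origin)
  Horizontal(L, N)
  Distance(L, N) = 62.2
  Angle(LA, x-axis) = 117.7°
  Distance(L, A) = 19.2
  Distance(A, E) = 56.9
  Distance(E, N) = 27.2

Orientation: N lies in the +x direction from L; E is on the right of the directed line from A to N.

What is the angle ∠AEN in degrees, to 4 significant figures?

116.3°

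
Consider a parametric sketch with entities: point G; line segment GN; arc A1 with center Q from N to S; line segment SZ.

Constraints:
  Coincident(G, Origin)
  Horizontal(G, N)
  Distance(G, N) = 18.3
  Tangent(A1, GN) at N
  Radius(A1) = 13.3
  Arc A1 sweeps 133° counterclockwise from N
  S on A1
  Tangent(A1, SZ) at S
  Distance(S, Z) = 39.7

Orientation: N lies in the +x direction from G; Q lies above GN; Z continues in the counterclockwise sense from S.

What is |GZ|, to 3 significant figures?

51.4

G is at the origin; G and N share the same y with |GN| = 18.3 and N on the +x side, so N = (18.3, 0.00). A1 meets GN tangentially, so QN is at right angles to GN, so Q = N + (0, 13.3) = (18.3, 13.3). On A1, N sits at bearing -90° from Q; a 133° counterclockwise sweep puts S at bearing 43°, so S = Q + 13.3·(cos 43°, sin 43°) = (28.0, 22.4). Tangency of A1 to SZ means the radius QS is perpendicular to SZ, so SZ runs along (−sin 43°, cos 43°); with |SZ| = 39.7, Z = (0.952, 51.4). Then |GZ| = |Z − G| = 51.4.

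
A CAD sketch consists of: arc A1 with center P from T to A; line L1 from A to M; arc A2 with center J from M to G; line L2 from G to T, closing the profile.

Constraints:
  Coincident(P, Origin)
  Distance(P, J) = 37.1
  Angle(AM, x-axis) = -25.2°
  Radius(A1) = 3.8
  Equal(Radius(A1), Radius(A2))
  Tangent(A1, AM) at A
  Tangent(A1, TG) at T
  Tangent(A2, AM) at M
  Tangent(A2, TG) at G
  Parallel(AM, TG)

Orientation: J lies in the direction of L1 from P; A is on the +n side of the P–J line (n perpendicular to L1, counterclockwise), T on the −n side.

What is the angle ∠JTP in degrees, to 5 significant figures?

84.152°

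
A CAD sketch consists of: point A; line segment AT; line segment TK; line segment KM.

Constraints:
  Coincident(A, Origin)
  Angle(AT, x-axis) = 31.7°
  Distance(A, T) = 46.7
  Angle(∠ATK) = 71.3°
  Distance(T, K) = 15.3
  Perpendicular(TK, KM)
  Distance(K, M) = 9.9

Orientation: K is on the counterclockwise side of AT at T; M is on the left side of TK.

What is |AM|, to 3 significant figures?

34.3

A is at the origin; AT runs at 31.7° with length 46.7, so T = 46.7·(cos 31.7°, sin 31.7°) = (39.7, 24.5). ∠ATK = 71.3°, so TK runs at 31.7° + (180° − 71.3°) = 140° from the x-axis; with |TK| = 15.3, K = T + 15.3·(cos 140°, sin 140°) = (27.9, 34.3). The perpendicularity gives KM at right angles to TK; with |KM| = 9.9 on the left of TK, M = K + 9.9·(-0.637, -0.771) = (21.6, 26.7). Then |AM| = |M − A| = 34.3.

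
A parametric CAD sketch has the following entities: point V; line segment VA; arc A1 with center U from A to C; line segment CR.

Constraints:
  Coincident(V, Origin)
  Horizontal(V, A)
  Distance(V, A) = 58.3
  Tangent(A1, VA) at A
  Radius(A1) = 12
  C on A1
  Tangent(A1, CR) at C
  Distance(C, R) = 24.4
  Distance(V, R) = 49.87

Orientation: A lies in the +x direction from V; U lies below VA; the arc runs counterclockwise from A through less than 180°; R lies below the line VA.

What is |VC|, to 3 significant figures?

47.7

V is at the origin; VA is horizontal with |VA| = 58.3 and A on the +x side, so A = (58.3, 0.00). The tangent condition forces UA to be normal to VA, so U = A + (0, -12) = (58.3, -12.0). Since UC ⟂ CR (tangency), |UR| = √(12.0² + 24.4²) = 27.2 regardless of where C sits on A1. So R lies on both circle(V, 49.87) and circle(U, 27.2); the below-VA intersection is R = (39.0, -31.1). C is the foot of the tangent from R: C = (47.0, -8.07).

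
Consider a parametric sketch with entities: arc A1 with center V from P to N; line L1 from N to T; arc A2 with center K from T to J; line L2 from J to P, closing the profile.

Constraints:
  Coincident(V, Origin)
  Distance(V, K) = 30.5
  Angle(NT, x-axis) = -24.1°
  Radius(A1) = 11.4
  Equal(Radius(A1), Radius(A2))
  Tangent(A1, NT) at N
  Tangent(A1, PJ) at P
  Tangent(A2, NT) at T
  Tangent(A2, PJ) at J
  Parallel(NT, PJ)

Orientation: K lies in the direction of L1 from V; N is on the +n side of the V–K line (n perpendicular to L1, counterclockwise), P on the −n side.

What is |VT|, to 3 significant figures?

32.6

Tangency of A1 to both parallel lines with radius 11.4 puts N and P at V ± 11.4·n: N = (4.65, 10.4), P = (-4.65, -10.4). Equal radii place T and J the same way about K: T = K + 11.4·n = (32.5, -2.05), J = K − 11.4·n = (23.2, -22.9). Then |VT| = |T − V| = 32.6.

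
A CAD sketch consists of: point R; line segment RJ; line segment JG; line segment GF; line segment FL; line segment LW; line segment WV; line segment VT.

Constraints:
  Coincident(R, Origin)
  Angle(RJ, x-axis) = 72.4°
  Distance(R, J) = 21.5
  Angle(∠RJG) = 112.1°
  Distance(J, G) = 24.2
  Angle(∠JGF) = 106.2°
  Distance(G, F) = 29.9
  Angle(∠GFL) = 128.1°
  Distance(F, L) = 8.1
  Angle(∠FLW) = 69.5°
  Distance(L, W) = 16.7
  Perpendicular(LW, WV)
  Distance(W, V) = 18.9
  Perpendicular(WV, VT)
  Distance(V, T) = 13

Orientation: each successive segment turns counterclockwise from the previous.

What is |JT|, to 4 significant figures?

46.80

LW ⟂ WV, so WV runs at 106.5°; with |WV| = 18.9, V = (-26.80, 33.97). The perpendicularity gives VT at right angles to WV, so VT runs at -163.5°; with |VT| = 13.0, T = (-39.26, 30.28). Then |JT| = |T − J| = 46.80.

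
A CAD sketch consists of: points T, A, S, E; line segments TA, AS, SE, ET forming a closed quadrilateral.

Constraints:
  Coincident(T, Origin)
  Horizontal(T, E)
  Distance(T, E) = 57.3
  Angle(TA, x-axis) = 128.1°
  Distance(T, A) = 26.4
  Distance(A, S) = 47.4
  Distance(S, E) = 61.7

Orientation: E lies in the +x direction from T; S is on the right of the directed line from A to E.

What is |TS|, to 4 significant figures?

23.63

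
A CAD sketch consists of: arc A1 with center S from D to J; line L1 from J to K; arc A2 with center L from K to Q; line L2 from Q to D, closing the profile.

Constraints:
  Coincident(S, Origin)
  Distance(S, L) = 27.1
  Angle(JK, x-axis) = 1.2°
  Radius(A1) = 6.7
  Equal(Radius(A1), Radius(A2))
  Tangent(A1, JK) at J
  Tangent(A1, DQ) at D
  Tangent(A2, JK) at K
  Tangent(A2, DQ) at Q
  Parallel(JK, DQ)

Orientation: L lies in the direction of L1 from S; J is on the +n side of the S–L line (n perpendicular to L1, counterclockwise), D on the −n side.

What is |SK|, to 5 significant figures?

27.916

The slot axis is L1's direction at 1.2°, so u = (cos 1.2°, sin 1.2°) = (0.99978, 0.020942) and n = (−sin 1.2°, cos 1.2°) = (-0.020942, 0.99978). S is at the origin and L lies 27.1 along u from S, so L = 27.1·u = (27.094, 0.56754). Tangency of A1 to both parallel lines with radius 6.7 puts J and D at S ± 6.7·n: J = (-0.14031, 6.6985), D = (0.14031, -6.6985). Equal radii place K and Q the same way about L: K = L + 6.7·n = (26.954, 7.2661), Q = L − 6.7·n = (27.234, -6.1310). Then |SK| = |K − S| = 27.916.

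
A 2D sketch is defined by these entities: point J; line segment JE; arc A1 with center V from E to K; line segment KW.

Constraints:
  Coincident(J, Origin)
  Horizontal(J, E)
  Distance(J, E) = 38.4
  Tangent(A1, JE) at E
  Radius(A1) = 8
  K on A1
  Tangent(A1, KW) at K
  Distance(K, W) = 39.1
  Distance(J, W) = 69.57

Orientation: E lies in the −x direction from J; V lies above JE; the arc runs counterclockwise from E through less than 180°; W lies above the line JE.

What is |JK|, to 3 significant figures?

34.0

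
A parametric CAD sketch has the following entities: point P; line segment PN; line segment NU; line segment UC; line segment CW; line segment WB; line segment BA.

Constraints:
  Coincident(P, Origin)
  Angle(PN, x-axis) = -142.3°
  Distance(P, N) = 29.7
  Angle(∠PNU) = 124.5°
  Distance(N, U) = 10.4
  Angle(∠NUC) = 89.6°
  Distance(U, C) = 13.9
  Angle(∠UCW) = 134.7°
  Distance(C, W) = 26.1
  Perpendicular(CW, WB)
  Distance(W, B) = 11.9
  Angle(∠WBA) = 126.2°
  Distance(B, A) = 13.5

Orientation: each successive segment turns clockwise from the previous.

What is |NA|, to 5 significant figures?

17.751

P is at the origin; PN runs at -142.3° with length 29.7, so N = (-23.499, -18.162). ∠PNU = 124.5° gives NU at 162.20° from the x-axis; with |NU| = 10.4, U = (-33.401, -14.983). ∠NUC = 89.6° gives UC at 71.800° from the x-axis; with |UC| = 13.9, C = (-29.060, -1.7785). ∠UCW = 134.7° gives CW at 26.500° from the x-axis; with |CW| = 26.1, W = (-5.7022, 9.8673). CW ⟂ WB, so WB runs at -63.500°; with |WB| = 11.9, B = (-0.39249, -0.78247). ∠WBA = 126.2° gives BA at -117.30° from the x-axis; with |BA| = 13.5, A = (-6.5843, -12.779). Then |NA| = |A − N| = 17.751.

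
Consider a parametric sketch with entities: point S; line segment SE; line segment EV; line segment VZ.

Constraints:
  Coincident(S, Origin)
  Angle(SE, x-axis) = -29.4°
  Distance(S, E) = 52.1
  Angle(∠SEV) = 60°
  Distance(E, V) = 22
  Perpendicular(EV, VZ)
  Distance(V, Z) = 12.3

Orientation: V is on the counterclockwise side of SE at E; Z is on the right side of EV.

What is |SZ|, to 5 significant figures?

57.563

S is at the origin; SE runs at -29.4° with length 52.1, so E = 52.1·(cos -29.4°, sin -29.4°) = (45.390, -25.576). ∠SEV = 60.0°, so EV runs at -29.4° + (180° − 60.0°) = 90.600° from the x-axis; with |EV| = 22.0, V = E + 22.0·(cos 90.600°, sin 90.600°) = (45.160, -3.5773). EV is perpendicular to VZ; with |VZ| = 12.3 on the right of EV, Z = V + 12.3·(0.99995, 0.010472) = (57.459, -3.4485). Then |SZ| = |Z − S| = 57.563.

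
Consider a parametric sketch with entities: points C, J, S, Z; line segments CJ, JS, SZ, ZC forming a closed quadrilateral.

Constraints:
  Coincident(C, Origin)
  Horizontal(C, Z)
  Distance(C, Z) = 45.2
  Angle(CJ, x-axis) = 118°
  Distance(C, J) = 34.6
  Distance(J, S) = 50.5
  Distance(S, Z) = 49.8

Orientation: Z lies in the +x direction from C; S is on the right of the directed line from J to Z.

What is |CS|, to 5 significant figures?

17.754

C is at the origin; C and Z share the same y with |CZ| = 45.2 and Z in +x, so Z = (45.2, 0). CJ runs at 118.0° with |CJ| = 34.6, so J = (-16.244, 30.550). S is determined by |JS| = 50.5 and |SZ| = 49.8 together: it lies at the intersection of circle(J, 50.5) and circle(Z, 49.8). With |JZ| = 68.619, the foot of the radical line on JZ is 34.821 from J and the perpendicular offset is √(50.5² − 34.821²) = 36.575. Taking the right-of-JZ solution: S = (-1.3472, -17.703).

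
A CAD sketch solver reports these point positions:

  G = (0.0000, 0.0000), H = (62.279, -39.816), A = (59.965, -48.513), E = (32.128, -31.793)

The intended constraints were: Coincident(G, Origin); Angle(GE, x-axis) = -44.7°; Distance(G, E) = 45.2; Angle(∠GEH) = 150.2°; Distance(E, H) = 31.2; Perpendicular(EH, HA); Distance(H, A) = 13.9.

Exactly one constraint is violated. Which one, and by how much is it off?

Distance(H, A) = 13.9 — off by 4.90.

G = (0.00, 0.00) ✓; GE at -44.70° ✓; |GE| = 45.20 ✓; ∠GEH = 150.2° ✓; |EH| = 31.20 ✓; ∠(EH, HA) = 90.00° ✓; |HA| = 9.000 ✗.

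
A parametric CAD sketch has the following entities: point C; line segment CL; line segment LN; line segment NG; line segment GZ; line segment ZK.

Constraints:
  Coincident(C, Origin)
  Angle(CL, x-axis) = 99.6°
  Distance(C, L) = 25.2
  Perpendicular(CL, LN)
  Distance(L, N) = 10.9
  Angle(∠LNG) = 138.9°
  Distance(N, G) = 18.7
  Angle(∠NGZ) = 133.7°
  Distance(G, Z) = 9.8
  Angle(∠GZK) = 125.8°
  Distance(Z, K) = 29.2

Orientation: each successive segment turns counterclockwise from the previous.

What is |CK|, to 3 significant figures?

15.2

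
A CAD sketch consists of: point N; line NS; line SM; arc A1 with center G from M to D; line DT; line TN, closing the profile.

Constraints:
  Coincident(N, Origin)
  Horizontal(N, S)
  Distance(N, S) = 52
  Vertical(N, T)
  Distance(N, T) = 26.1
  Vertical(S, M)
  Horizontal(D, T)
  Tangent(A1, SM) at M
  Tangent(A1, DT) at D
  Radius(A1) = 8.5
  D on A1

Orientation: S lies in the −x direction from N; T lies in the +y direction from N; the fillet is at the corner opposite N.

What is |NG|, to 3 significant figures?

46.9

N is at the origin; N and S share the same y with |NS| = 52.0 and S on the −x side, so S = (-52.0, 0.00). N and T share the same x with |NT| = 26.1 and T on the +y side, so T = (0.00, 26.1). The virtual corner opposite N is at (-52.0, 26.1). Since A1 is tangent to SM there, GM ⟂ SM and tangency of A1 to DT means the radius GD is perpendicular to DT, with radius 8.5, so the center G sits 8.5 in from both sides at G = (-43.5, 17.6). Then |NG| = |G − N| = 46.9.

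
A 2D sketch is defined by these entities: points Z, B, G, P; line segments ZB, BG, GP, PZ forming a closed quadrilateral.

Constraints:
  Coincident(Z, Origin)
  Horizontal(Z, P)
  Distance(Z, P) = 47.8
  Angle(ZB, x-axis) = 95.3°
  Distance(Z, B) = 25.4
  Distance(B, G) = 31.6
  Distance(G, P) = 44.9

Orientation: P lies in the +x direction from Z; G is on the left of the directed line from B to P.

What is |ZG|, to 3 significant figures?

47.1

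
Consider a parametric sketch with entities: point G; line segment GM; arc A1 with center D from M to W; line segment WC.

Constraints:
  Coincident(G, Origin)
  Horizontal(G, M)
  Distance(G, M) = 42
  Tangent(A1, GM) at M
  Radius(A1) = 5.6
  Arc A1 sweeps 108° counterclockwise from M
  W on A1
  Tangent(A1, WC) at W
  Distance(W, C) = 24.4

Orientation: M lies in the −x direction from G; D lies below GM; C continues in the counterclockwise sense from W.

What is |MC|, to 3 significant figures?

30.6

G is at the origin; GM is horizontal with |GM| = 42.0 and M on the −x side, so M = (-42.0, 0.00). The tangent condition forces DM to be normal to GM, so D = M + (0, -5.6) = (-42.0, -5.60). On A1, M sits at bearing 90° from D; a 108° counterclockwise sweep puts W at bearing 198°, so W = D + 5.6·(cos 198°, sin 198°) = (-47.3, -7.33). The tangent condition forces DW to be normal to WC, so WC runs along (−sin 198°, cos 198°); with |WC| = 24.4, C = (-39.8, -30.5). Then |MC| = |C − M| = 30.6.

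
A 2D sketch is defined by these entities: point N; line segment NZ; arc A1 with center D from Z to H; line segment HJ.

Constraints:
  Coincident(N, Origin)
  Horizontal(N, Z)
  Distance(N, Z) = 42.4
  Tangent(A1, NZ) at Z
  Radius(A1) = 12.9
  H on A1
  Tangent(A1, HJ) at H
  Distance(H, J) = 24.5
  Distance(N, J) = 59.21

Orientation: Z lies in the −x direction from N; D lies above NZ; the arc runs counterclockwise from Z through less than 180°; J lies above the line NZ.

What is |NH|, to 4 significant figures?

36.59

Checks: N.y = 0.00, Z.y = 0.00 ✓; |DH| = 12.90 ✓; ∠(DH, HJ) = 90.00° ✓; |HJ| = 24.50 ✓; |NJ| = 59.21 ✓.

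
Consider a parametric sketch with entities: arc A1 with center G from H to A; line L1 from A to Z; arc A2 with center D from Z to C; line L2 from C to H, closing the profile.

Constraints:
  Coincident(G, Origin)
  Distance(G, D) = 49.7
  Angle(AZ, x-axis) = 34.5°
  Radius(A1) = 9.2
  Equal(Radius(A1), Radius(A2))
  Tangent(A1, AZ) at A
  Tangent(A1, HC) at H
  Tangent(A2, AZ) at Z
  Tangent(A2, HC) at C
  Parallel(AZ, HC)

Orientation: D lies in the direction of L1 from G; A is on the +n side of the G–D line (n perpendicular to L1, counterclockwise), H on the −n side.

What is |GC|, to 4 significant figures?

50.54

The slot axis is L1's direction at 34.5°, so u = (cos 34.5°, sin 34.5°) = (0.8241, 0.5664) and n = (−sin 34.5°, cos 34.5°) = (-0.5664, 0.8241). G is at the origin and D lies 49.7 along u from G, so D = 49.7·u = (40.96, 28.15). Tangency of A1 to both parallel lines with radius 9.2 puts A and H at G ± 9.2·n: A = (-5.211, 7.582), H = (5.211, -7.582). Equal radii place Z and C the same way about D: Z = D + 9.2·n = (35.75, 35.73), C = D − 9.2·n = (46.17, 20.57). Then |GC| = |C − G| = 50.54.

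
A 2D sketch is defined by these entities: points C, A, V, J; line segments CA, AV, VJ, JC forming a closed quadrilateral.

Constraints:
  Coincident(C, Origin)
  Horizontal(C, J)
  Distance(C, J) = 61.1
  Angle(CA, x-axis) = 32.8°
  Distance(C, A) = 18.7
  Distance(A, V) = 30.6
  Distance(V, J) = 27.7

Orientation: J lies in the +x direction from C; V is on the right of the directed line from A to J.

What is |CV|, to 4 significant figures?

38.44

C is at the origin; C and J share the same y with |CJ| = 61.1 and J in +x, so J = (61.1, 0). CA runs at 32.8° with |CA| = 18.7, so A = (15.72, 10.13). V is determined by |AV| = 30.6 and |VJ| = 27.7 together: it lies at the intersection of circle(A, 30.6) and circle(J, 27.7). With |AJ| = 46.50, the foot of the radical line on AJ is 25.07 from A and the perpendicular offset is √(30.6² − 25.07²) = 17.55. Taking the right-of-AJ solution: V = (36.36, -12.46).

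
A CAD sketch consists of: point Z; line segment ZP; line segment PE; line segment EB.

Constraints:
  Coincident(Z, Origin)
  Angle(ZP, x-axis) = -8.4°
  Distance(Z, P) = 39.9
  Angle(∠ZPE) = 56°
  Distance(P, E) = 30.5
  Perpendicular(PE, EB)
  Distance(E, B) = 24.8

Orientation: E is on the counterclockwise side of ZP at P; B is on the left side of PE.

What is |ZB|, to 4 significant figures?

11.64

Z is at the origin; ZP runs at -8.4° with length 39.9, so P = 39.9·(cos -8.4°, sin -8.4°) = (39.47, -5.829). ∠ZPE = 56.0°, so PE runs at -8.4° + (180° − 56.0°) = 115.6° from the x-axis; with |PE| = 30.5, E = P + 30.5·(cos 115.6°, sin 115.6°) = (26.29, 21.68). PE ⟂ EB; with |EB| = 24.8 on the left of PE, B = E + 24.8·(-0.9018, -0.4321) = (3.928, 10.96). Then |ZB| = |B − Z| = 11.64.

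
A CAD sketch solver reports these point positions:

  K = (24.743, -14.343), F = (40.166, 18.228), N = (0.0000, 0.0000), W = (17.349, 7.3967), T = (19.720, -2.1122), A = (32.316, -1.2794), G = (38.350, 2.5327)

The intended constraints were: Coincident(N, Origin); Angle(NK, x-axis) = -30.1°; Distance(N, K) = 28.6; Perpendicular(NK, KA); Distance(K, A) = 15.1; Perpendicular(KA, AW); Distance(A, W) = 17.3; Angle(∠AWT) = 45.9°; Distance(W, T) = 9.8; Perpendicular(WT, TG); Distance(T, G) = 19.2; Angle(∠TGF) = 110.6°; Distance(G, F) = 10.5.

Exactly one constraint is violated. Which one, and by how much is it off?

Distance(G, F) = 10.5 — off by 5.30.

N = (0.00, 0.00) ✓; NK at -30.10° ✓; |NK| = 28.60 ✓; ∠(NK, KA) = 90.00° ✓; |KA| = 15.10 ✓; ∠(KA, AW) = 90.00° ✓; |AW| = 17.30 ✓; ∠AWT = 45.90° ✓; |WT| = 9.800 ✓; ∠(WT, TG) = 90.00° ✓; |TG| = 19.20 ✓; ∠TGF = 110.6° ✓; |GF| = 15.80 ✗.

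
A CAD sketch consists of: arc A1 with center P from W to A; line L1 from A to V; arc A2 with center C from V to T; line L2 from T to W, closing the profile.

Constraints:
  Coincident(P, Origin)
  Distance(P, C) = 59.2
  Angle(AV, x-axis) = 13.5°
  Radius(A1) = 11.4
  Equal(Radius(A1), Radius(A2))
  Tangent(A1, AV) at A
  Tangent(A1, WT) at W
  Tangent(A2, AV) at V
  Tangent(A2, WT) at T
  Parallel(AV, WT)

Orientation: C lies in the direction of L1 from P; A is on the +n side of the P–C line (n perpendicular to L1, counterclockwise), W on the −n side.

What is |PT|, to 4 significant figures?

60.29

The slot axis is L1's direction at 13.5°, so u = (cos 13.5°, sin 13.5°) = (0.9724, 0.2334) and n = (−sin 13.5°, cos 13.5°) = (-0.2334, 0.9724). P is at the origin and C lies 59.2 along u from P, so C = 59.2·u = (57.56, 13.82). Tangency of A1 to both parallel lines with radius 11.4 puts A and W at P ± 11.4·n: A = (-2.661, 11.09), W = (2.661, -11.09). Equal radii place V and T the same way about C: V = C + 11.4·n = (54.90, 24.90), T = C − 11.4·n = (60.23, 2.735). Then |PT| = |T − P| = 60.29.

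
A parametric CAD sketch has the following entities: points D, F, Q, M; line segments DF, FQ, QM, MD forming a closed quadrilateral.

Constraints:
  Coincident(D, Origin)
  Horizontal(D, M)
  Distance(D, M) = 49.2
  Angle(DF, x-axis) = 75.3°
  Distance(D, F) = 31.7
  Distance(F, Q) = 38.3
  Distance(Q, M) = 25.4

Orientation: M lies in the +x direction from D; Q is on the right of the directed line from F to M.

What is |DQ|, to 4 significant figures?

24.48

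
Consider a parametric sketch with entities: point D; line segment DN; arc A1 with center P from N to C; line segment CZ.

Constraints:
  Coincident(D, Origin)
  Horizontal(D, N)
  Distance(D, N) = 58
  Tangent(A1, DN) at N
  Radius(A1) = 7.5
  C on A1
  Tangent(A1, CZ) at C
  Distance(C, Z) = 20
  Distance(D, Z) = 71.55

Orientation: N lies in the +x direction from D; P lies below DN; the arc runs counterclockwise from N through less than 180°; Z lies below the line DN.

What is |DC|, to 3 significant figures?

54.0

D is at the origin; DN is horizontal with |DN| = 58.0 and N on the +x side, so N = (58.0, 0.00). Since A1 is tangent to DN there, PN ⟂ DN, so P = N + (0, -7.5) = (58.0, -7.50). Since PC ⟂ CZ (tangency), |PZ| = √(7.5² + 20.0²) = 21.4 regardless of where C sits on A1. So Z lies on both circle(D, 71.55) and circle(P, 21.4); the below-DN intersection is Z = (66.2, -27.2). C is the foot of the tangent from Z: C = (52.5, -12.6).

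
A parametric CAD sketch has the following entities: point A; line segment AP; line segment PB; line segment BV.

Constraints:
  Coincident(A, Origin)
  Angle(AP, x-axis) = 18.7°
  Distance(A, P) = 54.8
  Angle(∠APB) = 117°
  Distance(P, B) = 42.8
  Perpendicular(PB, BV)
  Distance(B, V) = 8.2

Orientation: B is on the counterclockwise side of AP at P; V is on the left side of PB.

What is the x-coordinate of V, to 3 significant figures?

50.0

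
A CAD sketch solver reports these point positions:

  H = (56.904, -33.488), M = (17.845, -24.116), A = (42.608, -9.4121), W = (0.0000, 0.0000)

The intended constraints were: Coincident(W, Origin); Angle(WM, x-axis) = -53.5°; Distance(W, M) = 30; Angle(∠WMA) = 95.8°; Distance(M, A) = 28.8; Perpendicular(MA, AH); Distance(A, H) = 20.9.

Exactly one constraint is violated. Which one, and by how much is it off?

Distance(A, H) = 20.9 — off by 7.10.

W = (0.00, 0.00) ✓; WM at -53.50° ✓; |WM| = 30.00 ✓; ∠WMA = 95.80° ✓; |MA| = 28.80 ✓; ∠(MA, AH) = 90.00° ✓; |AH| = 28.00 ✗.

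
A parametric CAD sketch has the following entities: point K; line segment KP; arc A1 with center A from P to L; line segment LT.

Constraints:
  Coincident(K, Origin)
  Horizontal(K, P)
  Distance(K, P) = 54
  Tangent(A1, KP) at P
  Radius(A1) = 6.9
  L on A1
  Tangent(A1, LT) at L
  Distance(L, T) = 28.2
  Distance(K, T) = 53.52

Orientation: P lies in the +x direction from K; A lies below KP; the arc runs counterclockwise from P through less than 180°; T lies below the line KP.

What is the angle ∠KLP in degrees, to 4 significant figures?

133.7°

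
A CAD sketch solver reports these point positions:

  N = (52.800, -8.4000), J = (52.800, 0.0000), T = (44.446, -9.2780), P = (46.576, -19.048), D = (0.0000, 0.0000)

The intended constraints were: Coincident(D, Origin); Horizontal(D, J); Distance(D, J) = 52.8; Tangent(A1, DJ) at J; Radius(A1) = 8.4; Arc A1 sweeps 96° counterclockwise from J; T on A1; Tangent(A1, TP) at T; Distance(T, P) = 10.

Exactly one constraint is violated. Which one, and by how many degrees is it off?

Tangent(A1, TP) at T — off by 6.30°.

D = (0.00, 0.00) ✓; D.y = 0.00, J.y = 0.00 ✓; |DJ| = 52.80 ✓; ∠(NJ, JD) = 90.00° ✓; |NJ| = 8.400 ✓; bearing(N→T) − bearing(N→J) = 96.00° ✓; |NT| = 8.400 ✓; ∠(NT, TP) = 83.70° ✗; |TP| = 9.999 ✓.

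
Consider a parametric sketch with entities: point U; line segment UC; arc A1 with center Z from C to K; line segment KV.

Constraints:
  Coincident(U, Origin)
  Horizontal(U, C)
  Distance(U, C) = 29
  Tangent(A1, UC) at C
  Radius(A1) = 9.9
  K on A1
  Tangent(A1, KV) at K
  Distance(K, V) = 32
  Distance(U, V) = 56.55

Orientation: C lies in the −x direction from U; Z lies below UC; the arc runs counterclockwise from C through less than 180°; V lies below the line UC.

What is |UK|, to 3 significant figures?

40.2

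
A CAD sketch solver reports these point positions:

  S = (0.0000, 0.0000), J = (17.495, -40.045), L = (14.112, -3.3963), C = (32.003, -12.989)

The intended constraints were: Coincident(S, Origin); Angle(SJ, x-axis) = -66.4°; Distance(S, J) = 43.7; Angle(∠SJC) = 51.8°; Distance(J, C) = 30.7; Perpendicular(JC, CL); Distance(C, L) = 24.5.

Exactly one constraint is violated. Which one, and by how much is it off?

Distance(C, L) = 24.5 — off by 4.20.

S = (0.00, 0.00) ✓; SJ at -66.40° ✓; |SJ| = 43.70 ✓; ∠SJC = 51.80° ✓; |JC| = 30.70 ✓; ∠(JC, CL) = 90.00° ✓; |CL| = 20.30 ✗.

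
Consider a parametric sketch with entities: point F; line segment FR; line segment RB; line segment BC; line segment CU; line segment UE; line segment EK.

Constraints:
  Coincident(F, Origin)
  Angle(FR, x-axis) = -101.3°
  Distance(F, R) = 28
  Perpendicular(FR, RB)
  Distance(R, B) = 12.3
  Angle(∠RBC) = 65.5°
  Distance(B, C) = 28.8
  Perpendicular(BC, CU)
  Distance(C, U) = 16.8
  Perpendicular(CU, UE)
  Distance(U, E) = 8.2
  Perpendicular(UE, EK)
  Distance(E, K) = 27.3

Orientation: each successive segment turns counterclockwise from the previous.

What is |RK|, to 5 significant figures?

26.661

CU ⟂ UE, so UE runs at -76.800°; with |UE| = 8.2, E = (-14.485, -13.648). The perpendicularity gives EK at right angles to UE, so EK runs at 13.200°; with |EK| = 27.3, K = (12.094, -7.4139). Then |RK| = |K − R| = 26.661.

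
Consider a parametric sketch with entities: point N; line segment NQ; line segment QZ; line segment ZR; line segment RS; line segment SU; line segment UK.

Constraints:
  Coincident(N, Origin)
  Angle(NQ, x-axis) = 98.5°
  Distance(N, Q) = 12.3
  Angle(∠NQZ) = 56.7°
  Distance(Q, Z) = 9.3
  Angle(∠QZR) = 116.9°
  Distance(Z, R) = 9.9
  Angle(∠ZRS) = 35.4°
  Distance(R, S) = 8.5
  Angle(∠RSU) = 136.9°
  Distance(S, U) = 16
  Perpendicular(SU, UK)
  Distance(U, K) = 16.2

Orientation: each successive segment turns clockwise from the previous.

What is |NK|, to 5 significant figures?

27.544

∠RSU = 136.9° gives SU at 84.400° from the x-axis; with |SU| = 16.0, U = (3.3739, 21.038). The perpendicularity gives UK at right angles to SU, so UK runs at -5.6000°; with |UK| = 16.2, K = (19.497, 19.457). Then |NK| = |K − N| = 27.544.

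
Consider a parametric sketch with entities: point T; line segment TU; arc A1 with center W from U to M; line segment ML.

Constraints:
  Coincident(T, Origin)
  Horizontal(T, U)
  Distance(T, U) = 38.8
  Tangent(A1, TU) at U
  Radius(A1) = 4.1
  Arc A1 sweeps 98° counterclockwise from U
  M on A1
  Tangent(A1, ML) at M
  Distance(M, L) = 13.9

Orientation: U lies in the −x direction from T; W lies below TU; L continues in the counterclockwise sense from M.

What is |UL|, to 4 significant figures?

18.56

On A1, U sits at bearing 90° from W; a 98° counterclockwise sweep puts M at bearing 188°, so M = W + 4.1·(cos 188°, sin 188°) = (-42.86, -4.671). The tangent condition forces WM to be normal to ML, so ML runs along (−sin 188°, cos 188°); with |ML| = 13.9, L = (-40.93, -18.44). Then |UL| = |L − U| = 18.56.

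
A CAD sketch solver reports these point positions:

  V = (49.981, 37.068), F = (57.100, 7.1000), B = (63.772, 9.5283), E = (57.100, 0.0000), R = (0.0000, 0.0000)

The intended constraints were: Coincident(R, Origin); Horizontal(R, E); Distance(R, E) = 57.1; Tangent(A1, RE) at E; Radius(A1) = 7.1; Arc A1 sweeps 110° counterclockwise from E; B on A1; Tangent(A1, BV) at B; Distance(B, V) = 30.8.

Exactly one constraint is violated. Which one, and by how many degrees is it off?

Tangent(A1, BV) at B — off by 6.60°.

R = (0.00, 0.00) ✓; R.y = 0.00, E.y = 0.00 ✓; |RE| = 57.10 ✓; ∠(FE, ER) = 90.00° ✓; |FE| = 7.100 ✓; bearing(F→B) − bearing(F→E) = 110.0° ✓; |FB| = 7.100 ✓; ∠(FB, BV) = 83.40° ✗; |BV| = 30.80 ✓.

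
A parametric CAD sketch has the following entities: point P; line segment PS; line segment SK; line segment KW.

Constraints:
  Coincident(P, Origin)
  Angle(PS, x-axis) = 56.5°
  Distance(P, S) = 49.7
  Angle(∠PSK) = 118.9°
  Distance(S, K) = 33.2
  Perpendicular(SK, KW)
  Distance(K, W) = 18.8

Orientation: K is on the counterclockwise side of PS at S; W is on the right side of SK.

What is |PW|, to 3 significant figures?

84.6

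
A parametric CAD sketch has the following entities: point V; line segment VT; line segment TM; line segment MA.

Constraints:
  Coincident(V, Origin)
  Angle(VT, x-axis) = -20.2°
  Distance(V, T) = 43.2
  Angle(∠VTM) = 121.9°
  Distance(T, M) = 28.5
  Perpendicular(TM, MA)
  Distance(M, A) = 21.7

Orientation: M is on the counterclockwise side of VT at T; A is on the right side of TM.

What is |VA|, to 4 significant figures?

77.73

∠VTM = 121.9°, so TM runs at -20.2° + (180° − 121.9°) = 37.90° from the x-axis; with |TM| = 28.5, M = T + 28.5·(cos 37.90°, sin 37.90°) = (63.03, 2.590). TM is perpendicular to MA; with |MA| = 21.7 on the right of TM, A = M + 21.7·(0.6143, -0.7891) = (76.36, -14.53). Then |VA| = |A − V| = 77.73.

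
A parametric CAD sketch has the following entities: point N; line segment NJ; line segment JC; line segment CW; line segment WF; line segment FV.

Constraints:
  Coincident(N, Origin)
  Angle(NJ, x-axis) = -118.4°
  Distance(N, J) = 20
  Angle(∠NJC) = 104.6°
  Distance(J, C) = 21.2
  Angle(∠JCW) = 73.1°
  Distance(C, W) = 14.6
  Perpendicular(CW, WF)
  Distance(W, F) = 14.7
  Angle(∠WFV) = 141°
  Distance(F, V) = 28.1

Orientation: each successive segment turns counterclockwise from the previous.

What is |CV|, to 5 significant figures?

36.668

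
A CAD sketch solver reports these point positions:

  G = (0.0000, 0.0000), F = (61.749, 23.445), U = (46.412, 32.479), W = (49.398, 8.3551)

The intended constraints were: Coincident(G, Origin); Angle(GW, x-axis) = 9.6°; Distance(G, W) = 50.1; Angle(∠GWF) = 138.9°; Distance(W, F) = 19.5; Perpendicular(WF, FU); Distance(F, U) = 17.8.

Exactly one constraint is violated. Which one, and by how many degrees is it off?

Perpendicular(WF, FU) — off by 8.80°.

G = (0.00, 0.00) ✓; GW at 9.600° ✓; |GW| = 50.10 ✓; ∠GWF = 138.9° ✓; |WF| = 19.50 ✓; ∠(WF, FU) = 98.80° ✗; |FU| = 17.80 ✓.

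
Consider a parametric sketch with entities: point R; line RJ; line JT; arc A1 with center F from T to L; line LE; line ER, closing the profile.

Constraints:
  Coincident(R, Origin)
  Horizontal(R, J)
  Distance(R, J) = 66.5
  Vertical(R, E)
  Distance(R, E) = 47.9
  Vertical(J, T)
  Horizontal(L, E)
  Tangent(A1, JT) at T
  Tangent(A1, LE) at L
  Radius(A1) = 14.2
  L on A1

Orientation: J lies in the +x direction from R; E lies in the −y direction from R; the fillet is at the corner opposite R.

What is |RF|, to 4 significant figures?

62.22

R is at the origin; RJ is horizontal with |RJ| = 66.5 and J on the +x side, so J = (66.50, 0.000). R and E share the same x with |RE| = 47.9 and E on the −y side, so E = (0.000, -47.90). The virtual corner opposite R is at (66.50, -47.90). A1 meets JT tangentially, so FT is at right angles to JT and tangency of A1 to LE means the radius FL is perpendicular to LE, with radius 14.2, so the center F sits 14.2 in from both sides at F = (52.30, -33.70). Then |RF| = |F − R| = 62.22.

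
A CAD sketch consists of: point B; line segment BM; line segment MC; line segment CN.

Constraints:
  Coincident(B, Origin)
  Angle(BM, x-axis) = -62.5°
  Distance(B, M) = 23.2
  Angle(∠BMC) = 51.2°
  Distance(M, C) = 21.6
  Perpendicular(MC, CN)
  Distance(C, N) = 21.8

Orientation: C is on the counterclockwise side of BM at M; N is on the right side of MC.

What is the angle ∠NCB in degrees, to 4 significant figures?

158.7°

B is at the origin; BM runs at -62.5° with length 23.2, so M = 23.2·(cos -62.5°, sin -62.5°) = (10.71, -20.58). ∠BMC = 51.2°, so MC runs at -62.5° + (180° − 51.2°) = 66.30° from the x-axis; with |MC| = 21.6, C = M + 21.6·(cos 66.30°, sin 66.30°) = (19.39, -0.8003). MC is perpendicular to CN; with |CN| = 21.8 on the right of MC, N = C + 21.8·(0.9157, -0.4019) = (39.36, -9.563). Then cos ∠NCB = CN·CB / (|CN||CB|), giving 158.7°.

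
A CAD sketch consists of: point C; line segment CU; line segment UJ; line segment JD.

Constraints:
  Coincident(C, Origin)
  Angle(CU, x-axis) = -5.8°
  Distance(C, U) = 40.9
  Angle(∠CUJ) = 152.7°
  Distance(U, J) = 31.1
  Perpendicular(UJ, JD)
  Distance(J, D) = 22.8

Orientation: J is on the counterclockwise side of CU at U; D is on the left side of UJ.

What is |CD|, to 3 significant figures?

67.6

C is at the origin; CU runs at -5.8° with length 40.9, so U = 40.9·(cos -5.8°, sin -5.8°) = (40.7, -4.13). ∠CUJ = 152.7°, so UJ runs at -5.8° + (180° − 152.7°) = 21.5° from the x-axis; with |UJ| = 31.1, J = U + 31.1·(cos 21.5°, sin 21.5°) = (69.6, 7.26). UJ is perpendicular to JD; with |JD| = 22.8 on the left of UJ, D = J + 22.8·(-0.367, 0.930) = (61.3, 28.5). Then |CD| = |D − C| = 67.6.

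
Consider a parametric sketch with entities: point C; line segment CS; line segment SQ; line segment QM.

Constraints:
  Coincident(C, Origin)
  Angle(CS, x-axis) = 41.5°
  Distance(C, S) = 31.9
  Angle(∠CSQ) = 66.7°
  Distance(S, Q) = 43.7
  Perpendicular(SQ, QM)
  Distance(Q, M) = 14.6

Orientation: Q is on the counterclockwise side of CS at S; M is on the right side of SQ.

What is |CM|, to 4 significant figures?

53.79

C is at the origin; CS runs at 41.5° with length 31.9, so S = 31.9·(cos 41.5°, sin 41.5°) = (23.89, 21.14). ∠CSQ = 66.7°, so SQ runs at 41.5° + (180° − 66.7°) = 154.8° from the x-axis; with |SQ| = 43.7, Q = S + 43.7·(cos 154.8°, sin 154.8°) = (-15.65, 39.74). The perpendicularity gives QM at right angles to SQ; with |QM| = 14.6 on the right of SQ, M = Q + 14.6·(0.4258, 0.9048) = (-9.433, 52.95). Then |CM| = |M − C| = 53.79.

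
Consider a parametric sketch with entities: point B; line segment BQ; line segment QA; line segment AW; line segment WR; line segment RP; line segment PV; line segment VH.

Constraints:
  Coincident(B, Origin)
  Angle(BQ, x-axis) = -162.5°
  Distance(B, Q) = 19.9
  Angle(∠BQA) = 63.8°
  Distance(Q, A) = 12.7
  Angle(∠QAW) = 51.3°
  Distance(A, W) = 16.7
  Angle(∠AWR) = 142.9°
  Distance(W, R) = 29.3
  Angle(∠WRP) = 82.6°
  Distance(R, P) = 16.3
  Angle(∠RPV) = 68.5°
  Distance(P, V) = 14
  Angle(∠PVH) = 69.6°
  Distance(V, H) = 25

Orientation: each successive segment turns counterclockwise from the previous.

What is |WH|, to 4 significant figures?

34.59

B is at the origin; BQ runs at -162.5° with length 19.9, so Q = (-18.98, -5.984). ∠BQA = 63.8° gives QA at -46.30° from the x-axis; with |QA| = 12.7, A = (-10.20, -15.17). ∠QAW = 51.3° gives AW at 82.40° from the x-axis; with |AW| = 16.7, W = (-7.996, 1.388). ∠AWR = 142.9° gives WR at 119.5° from the x-axis; with |WR| = 29.3, R = (-22.42, 26.89). ∠WRP = 82.6° gives RP at -143.1° from the x-axis; with |RP| = 16.3, P = (-35.46, 17.10). ∠RPV = 68.5° gives PV at -31.60° from the x-axis; with |PV| = 14.0, V = (-23.53, 9.766). ∠PVH = 69.6° gives VH at 78.80° from the x-axis; with |VH| = 25.0, H = (-18.68, 34.29). Then |WH| = |H − W| = 34.59.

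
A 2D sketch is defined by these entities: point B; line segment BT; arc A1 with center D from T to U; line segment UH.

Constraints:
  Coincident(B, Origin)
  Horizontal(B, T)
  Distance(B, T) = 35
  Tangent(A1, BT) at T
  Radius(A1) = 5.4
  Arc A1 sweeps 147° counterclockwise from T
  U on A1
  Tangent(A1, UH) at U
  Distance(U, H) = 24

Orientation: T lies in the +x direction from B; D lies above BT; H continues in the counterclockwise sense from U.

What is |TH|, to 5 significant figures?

28.712

B is at the origin; BT is horizontal with |BT| = 35.0 and T on the +x side, so T = (35.000, 0.0000). A1 meets BT tangentially, so DT is at right angles to BT, so D = T + (0, 5.4) = (35.000, 5.4000). On A1, T sits at bearing -90° from D; a 147° counterclockwise sweep puts U at bearing 57°, so U = D + 5.4·(cos 57°, sin 57°) = (37.941, 9.9288). The tangent condition forces DU to be normal to UH, so UH runs along (−sin 57°, cos 57°); with |UH| = 24.0, H = (17.813, 23.000). Then |TH| = |H − T| = 28.712.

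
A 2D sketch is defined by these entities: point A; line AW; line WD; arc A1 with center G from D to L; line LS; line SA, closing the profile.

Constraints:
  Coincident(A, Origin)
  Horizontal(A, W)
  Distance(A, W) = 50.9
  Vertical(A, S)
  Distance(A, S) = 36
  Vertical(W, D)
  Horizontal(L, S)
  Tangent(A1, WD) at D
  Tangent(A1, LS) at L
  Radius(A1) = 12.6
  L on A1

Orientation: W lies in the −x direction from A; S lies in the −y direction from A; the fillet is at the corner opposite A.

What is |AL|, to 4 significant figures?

52.56

A is at the origin; AW is horizontal with |AW| = 50.9 and W on the −x side, so W = (-50.90, 0.000). AS is vertical with |AS| = 36.0 and S on the −y side, so S = (0.000, -36.00). The virtual corner opposite A is at (-50.90, -36.00). Tangency of A1 to WD means the radius GD is perpendicular to WD and A1 meets LS tangentially, so GL is at right angles to LS, with radius 12.6, so the center G sits 12.6 in from both sides at G = (-38.30, -23.40). That places the tangent points at D = (-50.90, -23.40) on WD and L = (-38.30, -36.00) on LS. Then |AL| = |L − A| = 52.56.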